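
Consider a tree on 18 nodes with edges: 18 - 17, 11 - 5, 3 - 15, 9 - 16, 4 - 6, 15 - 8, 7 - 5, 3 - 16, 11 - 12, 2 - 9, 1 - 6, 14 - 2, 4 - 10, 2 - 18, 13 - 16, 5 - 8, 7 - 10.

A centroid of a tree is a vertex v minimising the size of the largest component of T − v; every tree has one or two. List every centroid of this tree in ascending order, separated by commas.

If 15 is removed the pieces have sizes 9, 8, all ≤ ⌊18/2⌋ = 9.
8 is adjacent to 15 and is also a centroid (the largest component after removing it is likewise 9).

8, 15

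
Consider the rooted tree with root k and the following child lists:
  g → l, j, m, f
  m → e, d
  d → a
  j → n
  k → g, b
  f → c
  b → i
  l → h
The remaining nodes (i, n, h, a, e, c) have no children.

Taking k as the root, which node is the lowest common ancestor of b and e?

Path b→root: b k; path e→root: e m g k.
First common node: k.

k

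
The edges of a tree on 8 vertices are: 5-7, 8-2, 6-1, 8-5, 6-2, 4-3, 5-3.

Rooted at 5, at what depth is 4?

5–3–4 — 2 edges.

2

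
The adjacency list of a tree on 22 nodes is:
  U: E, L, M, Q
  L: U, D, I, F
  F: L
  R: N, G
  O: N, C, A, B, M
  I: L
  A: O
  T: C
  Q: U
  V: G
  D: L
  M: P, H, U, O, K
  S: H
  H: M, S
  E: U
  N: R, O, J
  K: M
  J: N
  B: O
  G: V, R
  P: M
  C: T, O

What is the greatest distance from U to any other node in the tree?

A farthest node from U is V.
The path U – M – O – N – R – G – V has 6 edges.

6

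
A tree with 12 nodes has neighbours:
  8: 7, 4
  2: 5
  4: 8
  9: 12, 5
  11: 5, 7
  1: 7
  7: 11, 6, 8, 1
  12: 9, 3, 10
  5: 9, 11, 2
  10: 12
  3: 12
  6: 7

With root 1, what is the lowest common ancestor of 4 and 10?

Path 4→root: 4 8 7 1; path 10→root: 10 12 9 5 11 7 1.
First common node: 7.

7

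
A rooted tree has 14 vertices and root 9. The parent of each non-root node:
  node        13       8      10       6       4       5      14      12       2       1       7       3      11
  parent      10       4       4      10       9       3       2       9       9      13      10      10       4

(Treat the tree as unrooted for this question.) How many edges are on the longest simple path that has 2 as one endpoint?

The node farthest from 2 is 1 (5 also at distance 5), via 2–9–4–10–13–1 — 5 edges.

5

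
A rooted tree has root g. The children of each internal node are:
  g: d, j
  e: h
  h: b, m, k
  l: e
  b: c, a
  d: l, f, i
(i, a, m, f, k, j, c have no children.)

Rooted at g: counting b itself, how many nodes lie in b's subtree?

3

Descendants of b (including itself): b, c, a. That's 3.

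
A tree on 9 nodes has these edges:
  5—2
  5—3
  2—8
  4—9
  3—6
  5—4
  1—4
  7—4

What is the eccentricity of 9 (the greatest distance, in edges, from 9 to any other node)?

4

The node farthest from 9 is 6 (8 also at distance 4), via 9 – 4 – 5 – 3 – 6 — 4 edges.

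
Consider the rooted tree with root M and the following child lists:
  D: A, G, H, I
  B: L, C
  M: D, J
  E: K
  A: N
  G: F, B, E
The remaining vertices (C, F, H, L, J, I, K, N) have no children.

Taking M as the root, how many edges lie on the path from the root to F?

3

Climbing from F to the root: F – G – D – M. That's 3 steps.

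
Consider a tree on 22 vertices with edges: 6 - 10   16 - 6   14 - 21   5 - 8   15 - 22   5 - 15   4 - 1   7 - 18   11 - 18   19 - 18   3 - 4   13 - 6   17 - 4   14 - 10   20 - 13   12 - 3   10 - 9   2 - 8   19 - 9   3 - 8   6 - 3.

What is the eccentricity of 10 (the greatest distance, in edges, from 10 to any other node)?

The node farthest from 10 is 22, via 10 – 6 – 3 – 8 – 5 – 15 – 22 — 6 edges.

6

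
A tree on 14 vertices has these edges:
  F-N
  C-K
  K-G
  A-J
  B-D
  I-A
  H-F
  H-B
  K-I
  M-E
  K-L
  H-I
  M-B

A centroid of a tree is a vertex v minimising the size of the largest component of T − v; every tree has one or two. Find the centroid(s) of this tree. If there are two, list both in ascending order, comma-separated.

If H is removed the pieces have sizes 7, 4, 2, all ≤ ⌊14/2⌋ = 7.
Its neighbour I also leaves a largest component of size 7, so both are centroids.

H, I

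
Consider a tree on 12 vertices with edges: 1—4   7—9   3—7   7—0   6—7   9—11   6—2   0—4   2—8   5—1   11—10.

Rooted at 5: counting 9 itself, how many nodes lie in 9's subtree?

Descendants of 9 (including itself): 9, 11, 10. That's 3.

3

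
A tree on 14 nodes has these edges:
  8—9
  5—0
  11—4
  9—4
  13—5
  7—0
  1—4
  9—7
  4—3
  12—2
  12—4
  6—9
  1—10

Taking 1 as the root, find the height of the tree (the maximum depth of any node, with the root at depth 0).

13 sits deepest: 1-4-9-7-0-5-13 — 6 edges from the root.

6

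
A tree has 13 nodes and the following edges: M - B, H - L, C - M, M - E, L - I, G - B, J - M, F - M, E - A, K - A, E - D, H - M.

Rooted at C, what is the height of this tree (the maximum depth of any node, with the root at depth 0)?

I sits deepest: C-M-H-L-I — 4 edges from the root.

4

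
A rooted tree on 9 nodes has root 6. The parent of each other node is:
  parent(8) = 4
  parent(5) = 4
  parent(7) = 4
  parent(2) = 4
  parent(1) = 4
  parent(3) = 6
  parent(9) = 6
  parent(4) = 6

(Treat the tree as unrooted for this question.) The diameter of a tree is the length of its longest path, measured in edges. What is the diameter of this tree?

3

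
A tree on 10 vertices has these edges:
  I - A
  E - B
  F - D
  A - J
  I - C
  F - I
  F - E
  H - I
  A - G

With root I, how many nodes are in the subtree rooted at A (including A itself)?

3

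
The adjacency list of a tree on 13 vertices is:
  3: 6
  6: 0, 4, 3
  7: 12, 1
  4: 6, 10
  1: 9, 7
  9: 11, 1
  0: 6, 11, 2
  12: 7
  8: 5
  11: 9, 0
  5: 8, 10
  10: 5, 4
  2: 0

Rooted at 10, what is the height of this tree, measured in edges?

8

The longest root-to-leaf path is 10-4-6-0-11-9-1-7-12 (8 edges).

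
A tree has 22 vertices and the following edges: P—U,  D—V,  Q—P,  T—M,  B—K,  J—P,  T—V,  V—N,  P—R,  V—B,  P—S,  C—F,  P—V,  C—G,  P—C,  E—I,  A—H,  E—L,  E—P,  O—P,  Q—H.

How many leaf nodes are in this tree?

The leaves are A, D, F, G, I, J, K, L, M, N, O, R, S, U.
That is 14 leaves.

14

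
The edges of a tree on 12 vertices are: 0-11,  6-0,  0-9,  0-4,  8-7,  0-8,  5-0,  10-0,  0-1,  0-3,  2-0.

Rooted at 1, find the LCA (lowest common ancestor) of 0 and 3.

0

Path 0→root: 0 1; path 3→root: 3 0 1.
First common node: 0.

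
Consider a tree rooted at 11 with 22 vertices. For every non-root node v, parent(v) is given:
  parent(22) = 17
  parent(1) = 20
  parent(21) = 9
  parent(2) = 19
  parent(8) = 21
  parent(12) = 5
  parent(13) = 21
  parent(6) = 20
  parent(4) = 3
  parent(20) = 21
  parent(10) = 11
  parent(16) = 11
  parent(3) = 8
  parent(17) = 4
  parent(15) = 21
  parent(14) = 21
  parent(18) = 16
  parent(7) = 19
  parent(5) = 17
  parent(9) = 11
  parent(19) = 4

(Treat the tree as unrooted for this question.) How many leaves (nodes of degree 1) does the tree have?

11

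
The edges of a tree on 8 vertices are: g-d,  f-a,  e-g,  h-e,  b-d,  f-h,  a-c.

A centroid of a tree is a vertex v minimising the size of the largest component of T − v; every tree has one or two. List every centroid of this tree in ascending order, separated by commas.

e, h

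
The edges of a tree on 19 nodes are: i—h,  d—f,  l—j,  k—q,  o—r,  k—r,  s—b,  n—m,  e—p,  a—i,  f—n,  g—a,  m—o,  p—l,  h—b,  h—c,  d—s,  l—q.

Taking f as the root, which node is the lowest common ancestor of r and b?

f

Path r→root: r o m n f; path b→root: b s d f.
First common node: f.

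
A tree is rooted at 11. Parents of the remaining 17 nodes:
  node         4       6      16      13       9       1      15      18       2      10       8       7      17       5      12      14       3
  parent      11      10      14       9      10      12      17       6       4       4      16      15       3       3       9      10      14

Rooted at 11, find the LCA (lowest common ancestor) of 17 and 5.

3

Ancestors of 17 (toward the root): 17, 3, 14, 10, 4, 11.
Ancestors of 5: 5, 3, 14, 10, 4, 11.
The deepest node appearing in both lists is 3.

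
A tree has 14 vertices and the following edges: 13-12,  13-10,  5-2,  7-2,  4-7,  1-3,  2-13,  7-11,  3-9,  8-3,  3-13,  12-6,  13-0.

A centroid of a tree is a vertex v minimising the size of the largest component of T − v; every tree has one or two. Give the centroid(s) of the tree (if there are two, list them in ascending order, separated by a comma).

13

If 13 is removed the pieces have sizes 5, 4, 2, 1, 1, all ≤ ⌊14/2⌋ = 7.
Every other node leaves some component of size > 7, so the centroid is unique.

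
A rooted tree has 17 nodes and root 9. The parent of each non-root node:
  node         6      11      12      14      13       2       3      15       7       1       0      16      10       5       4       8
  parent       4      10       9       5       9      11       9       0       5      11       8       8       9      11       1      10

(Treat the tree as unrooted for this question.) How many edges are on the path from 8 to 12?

3

8–10–9–12: 3 edges.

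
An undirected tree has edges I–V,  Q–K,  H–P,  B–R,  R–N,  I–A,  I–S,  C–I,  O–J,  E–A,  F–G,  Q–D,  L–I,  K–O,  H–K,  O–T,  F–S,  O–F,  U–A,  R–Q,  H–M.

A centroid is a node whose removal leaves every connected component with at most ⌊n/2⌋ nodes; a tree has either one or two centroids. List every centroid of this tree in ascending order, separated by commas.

O

Removing O splits the tree into components of sizes 10, 9, 1, 1; the largest is 10 ≤ ⌊22/2⌋ = 11.
No neighbour of O does as well, so O is the unique centroid.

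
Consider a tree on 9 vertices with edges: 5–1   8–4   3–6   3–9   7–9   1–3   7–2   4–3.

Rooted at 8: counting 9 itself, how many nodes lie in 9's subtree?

Descendants of 9 (including itself): 9, 7, 2. That's 3.

3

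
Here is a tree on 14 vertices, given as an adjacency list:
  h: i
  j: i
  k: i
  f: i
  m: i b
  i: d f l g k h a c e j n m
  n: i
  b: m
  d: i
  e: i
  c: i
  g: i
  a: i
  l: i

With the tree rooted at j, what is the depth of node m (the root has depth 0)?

2

Climbing from m to the root: m–i–j. That's 2 steps.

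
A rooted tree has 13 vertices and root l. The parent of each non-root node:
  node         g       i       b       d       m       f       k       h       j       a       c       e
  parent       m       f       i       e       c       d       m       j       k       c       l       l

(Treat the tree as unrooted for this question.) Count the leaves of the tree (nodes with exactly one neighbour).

4

Exactly 4 nodes have a single neighbour: a, b, g, h.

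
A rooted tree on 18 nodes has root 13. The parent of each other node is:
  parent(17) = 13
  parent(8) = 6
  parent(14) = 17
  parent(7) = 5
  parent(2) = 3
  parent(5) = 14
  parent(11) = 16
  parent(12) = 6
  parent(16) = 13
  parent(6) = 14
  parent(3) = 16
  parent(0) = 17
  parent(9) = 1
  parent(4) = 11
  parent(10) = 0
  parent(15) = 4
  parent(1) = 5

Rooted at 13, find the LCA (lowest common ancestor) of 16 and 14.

13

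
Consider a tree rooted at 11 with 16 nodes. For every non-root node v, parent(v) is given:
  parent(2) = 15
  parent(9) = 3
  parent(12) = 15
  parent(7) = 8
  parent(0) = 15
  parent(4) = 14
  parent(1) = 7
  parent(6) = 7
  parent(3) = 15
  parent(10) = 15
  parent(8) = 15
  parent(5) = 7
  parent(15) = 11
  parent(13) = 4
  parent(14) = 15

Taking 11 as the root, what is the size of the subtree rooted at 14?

14's subtree: {14, 4, 13}, size 3.

3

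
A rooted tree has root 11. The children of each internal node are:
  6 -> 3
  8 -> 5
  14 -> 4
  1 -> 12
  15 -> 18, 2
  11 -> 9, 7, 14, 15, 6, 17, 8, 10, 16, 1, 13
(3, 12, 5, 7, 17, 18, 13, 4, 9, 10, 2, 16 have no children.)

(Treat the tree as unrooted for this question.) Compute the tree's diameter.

Starting from 2, a farthest node is 4 at distance 4.
One longest path: 2–15–11–14–4.
So the diameter is 4.

4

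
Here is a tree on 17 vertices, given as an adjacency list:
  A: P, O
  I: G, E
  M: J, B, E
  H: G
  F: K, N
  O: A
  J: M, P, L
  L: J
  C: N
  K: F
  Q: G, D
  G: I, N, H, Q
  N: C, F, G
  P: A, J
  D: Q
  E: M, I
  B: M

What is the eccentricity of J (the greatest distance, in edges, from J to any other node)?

Distances from J peak at 7, attained at K.
J – M – E – I – G – N – F – K

7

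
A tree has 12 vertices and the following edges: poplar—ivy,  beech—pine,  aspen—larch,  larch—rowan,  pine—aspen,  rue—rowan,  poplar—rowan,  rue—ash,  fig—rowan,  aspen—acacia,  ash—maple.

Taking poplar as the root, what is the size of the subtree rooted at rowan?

10

Descendants of rowan (including itself): rowan, rue, fig, larch, ash, aspen, maple, acacia, pine, beech. That's 10.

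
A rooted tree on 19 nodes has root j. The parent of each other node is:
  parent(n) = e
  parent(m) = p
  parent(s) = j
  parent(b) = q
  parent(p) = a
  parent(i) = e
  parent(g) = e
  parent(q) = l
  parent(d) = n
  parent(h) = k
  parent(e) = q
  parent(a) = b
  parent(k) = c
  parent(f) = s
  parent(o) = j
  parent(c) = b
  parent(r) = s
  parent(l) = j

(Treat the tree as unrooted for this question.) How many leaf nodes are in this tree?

Exactly 8 nodes have a single neighbour: d, f, g, h, i, m, o, r.

8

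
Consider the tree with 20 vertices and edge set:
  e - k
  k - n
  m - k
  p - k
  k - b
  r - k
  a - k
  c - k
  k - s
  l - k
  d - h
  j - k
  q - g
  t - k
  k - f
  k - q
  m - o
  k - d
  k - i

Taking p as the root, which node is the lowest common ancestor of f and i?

Ancestors of f (toward the root): f, k, p.
Ancestors of i: i, k, p.
The deepest node appearing in both lists is k.

k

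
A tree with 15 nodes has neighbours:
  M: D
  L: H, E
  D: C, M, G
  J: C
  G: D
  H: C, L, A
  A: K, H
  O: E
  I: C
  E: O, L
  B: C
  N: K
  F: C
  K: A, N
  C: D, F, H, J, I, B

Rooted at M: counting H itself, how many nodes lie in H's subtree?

7

Descendants of H (including itself): H, L, A, E, K, O, N. That's 7.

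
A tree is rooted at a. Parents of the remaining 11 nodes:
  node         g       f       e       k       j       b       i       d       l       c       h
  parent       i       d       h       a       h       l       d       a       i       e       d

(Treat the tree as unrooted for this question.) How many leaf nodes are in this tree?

6

Exactly 6 nodes have a single neighbour: b, c, f, g, j, k.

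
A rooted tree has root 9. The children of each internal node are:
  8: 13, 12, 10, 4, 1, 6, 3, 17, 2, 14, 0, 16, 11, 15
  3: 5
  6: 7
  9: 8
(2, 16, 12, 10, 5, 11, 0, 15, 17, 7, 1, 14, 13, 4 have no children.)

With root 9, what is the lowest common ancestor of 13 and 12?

8

Ancestors of 13 (toward the root): 13, 8, 9.
Ancestors of 12: 12, 8, 9.
The deepest node appearing in both lists is 8.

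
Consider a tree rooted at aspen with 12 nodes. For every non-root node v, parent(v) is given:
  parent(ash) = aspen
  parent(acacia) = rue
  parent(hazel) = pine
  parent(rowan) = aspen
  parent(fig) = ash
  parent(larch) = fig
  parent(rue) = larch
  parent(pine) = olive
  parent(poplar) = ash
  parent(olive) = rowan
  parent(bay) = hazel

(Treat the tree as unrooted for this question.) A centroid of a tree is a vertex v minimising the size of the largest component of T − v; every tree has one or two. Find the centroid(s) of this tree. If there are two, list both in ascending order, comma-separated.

If ash is removed the pieces have sizes 6, 4, 1, all ≤ ⌊12/2⌋ = 6.
Its neighbour aspen also leaves a largest component of size 6, so both are centroids.

ash, aspen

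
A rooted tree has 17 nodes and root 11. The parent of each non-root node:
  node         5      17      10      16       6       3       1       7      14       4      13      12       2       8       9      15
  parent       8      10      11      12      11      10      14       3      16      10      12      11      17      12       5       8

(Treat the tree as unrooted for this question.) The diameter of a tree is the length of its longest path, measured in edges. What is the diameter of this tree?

7

BFS from 9 reaches 7 last, at distance 7; BFS from 7 confirms no node is farther.
Path: 9–5–8–12–11–10–3–7.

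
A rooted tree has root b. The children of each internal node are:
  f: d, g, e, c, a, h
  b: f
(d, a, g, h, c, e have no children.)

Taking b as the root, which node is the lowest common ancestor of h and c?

f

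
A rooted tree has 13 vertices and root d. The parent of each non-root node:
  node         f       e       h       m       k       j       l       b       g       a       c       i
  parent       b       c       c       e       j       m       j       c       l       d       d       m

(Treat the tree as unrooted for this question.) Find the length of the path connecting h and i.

h – c – e – m – i: 4 edges.

4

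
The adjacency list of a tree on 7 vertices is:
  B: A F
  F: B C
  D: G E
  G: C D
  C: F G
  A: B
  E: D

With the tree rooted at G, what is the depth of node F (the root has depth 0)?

2

Climbing from F to the root: F → C → G. That's 2 steps.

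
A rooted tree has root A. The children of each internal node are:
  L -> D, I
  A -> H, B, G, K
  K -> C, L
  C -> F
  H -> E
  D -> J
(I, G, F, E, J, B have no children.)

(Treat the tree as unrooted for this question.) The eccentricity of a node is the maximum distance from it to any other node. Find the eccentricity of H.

Distances from H peak at 5, attained at J.
H-A-K-L-D-J

5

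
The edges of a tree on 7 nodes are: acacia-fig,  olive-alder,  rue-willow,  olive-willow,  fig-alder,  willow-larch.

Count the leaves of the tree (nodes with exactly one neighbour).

Exactly 3 nodes have a single neighbour: acacia, larch, rue.

3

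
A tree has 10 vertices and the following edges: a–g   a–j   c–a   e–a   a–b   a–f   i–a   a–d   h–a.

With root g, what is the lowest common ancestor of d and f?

Path d→root: d a g; path f→root: f a g.
First common node: a.

a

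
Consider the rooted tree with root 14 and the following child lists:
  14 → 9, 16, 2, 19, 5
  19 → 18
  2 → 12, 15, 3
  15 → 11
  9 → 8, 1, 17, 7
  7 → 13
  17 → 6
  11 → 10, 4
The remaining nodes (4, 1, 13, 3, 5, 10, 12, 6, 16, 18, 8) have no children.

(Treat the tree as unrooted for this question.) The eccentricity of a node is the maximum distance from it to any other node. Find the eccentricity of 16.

5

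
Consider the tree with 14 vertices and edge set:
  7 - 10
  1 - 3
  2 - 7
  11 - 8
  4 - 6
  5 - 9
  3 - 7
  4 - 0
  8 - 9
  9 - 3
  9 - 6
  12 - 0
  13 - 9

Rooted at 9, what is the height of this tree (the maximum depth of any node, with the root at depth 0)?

12 sits deepest: 9–6–4–0–12 — 4 edges from the root.

4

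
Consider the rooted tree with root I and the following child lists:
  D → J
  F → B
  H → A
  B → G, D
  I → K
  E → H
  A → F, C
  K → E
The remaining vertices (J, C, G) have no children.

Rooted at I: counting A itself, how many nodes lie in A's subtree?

7

The subtree rooted at A contains: A, C, F, B, G, D, J — 7 nodes.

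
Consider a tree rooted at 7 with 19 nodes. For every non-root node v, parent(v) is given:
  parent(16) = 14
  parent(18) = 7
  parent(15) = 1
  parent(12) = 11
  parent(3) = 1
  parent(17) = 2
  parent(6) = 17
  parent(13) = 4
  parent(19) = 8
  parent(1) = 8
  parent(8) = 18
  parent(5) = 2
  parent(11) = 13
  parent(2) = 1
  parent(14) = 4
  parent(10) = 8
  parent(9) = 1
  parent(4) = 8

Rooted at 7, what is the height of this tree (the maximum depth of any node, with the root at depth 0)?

6

12 sits deepest: 7-18-8-4-13-11-12 — 6 edges from the root.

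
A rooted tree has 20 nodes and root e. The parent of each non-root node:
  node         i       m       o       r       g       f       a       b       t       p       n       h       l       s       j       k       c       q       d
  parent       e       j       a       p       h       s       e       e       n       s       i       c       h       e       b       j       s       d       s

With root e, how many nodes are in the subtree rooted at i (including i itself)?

Descendants of i (including itself): i, n, t. That's 3.

3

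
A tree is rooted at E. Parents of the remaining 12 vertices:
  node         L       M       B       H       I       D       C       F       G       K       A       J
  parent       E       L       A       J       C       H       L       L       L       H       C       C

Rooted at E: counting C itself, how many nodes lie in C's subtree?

C's subtree: {C, I, A, J, B, H, D, K}, size 8.

8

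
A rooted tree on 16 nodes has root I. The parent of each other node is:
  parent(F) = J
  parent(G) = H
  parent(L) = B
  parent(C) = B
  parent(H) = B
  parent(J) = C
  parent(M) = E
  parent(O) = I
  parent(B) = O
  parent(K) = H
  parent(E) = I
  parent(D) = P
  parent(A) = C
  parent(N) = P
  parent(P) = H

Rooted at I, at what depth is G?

4

Path from I to G: I – O – B – H – G, which has 4 edges.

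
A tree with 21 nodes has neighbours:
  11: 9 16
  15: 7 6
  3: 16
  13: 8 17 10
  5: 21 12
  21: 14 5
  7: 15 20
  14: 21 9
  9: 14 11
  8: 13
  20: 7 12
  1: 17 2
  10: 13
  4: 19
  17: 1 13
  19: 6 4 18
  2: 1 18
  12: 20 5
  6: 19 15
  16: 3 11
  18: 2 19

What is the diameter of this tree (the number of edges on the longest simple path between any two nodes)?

A longest path is 10-13-17-1-2-18-19-6-15-7-20-12-5-21-14-9-11-16-3, with 18 edges.

18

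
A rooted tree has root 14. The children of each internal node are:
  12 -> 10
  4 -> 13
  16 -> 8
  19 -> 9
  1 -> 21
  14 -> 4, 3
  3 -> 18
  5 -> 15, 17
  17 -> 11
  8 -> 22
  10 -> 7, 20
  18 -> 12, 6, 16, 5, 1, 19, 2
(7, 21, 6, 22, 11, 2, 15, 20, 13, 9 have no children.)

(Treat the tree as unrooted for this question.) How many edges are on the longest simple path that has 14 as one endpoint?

A farthest node from 14 is 20 (22, 11, 7 also at distance 5).
The path 14–3–18–12–10–20 has 5 edges.

5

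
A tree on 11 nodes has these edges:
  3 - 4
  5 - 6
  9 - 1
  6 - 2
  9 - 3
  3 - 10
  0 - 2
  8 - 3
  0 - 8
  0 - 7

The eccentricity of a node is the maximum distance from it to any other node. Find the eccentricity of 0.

4

A farthest node from 0 is 1.
The path 0-8-3-9-1 has 4 edges.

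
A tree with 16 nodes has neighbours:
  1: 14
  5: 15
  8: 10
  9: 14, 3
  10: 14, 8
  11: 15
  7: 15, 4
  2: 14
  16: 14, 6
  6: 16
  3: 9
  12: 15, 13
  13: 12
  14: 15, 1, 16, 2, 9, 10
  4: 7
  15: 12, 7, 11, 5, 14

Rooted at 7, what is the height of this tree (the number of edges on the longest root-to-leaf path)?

4

8 sits deepest: 7 – 15 – 14 – 10 – 8 — 4 edges from the root.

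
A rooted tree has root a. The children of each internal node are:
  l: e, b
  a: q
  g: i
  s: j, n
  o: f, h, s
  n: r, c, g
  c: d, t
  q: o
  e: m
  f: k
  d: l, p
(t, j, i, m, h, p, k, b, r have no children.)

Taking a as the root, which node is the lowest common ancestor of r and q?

Ancestors of r (toward the root): r, n, s, o, q, a.
Ancestors of q: q, a.
The deepest node appearing in both lists is q.

q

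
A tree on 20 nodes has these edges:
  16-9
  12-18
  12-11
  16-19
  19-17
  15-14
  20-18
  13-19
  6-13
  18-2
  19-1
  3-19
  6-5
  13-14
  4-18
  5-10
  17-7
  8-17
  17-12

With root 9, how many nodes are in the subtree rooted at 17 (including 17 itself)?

The subtree rooted at 17 contains: 17, 12, 8, 7, 18, 11, 2, 4, 20 — 9 nodes.

9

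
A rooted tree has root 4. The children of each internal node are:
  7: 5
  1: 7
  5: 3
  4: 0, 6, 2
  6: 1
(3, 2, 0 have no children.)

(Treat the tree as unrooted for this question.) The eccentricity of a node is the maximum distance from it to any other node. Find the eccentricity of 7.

The node farthest from 7 is 0 (2 also at distance 4), via 7 – 1 – 6 – 4 – 0 — 4 edges.

4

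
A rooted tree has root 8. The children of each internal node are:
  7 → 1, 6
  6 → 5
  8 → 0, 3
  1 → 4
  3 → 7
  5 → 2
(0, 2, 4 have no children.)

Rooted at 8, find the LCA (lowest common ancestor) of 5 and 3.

3

Path 5→root: 5 6 7 3 8; path 3→root: 3 8.
First common node: 3.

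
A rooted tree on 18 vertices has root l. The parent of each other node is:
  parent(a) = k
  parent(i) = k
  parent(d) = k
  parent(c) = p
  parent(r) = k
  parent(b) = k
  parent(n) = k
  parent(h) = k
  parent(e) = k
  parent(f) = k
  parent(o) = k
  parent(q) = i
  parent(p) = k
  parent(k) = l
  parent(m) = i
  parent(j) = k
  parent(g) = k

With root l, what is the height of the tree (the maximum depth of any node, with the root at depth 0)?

3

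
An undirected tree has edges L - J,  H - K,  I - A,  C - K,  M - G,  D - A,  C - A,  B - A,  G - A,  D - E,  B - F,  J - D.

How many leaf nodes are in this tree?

6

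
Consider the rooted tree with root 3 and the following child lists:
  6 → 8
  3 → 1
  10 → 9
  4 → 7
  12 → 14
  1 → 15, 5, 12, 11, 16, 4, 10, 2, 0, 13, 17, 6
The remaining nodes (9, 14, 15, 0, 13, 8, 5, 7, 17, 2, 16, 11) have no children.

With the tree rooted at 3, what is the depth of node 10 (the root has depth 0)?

2

Path from 3 to 10: 3 – 1 – 10, which has 2 edges.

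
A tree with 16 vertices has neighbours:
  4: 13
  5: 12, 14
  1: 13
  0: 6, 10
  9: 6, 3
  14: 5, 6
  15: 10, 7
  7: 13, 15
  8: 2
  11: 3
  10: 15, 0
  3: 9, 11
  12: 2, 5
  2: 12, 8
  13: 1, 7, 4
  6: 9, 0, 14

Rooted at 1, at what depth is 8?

Path from 1 to 8: 1–13–7–15–10–0–6–14–5–12–2–8, which has 11 edges.

11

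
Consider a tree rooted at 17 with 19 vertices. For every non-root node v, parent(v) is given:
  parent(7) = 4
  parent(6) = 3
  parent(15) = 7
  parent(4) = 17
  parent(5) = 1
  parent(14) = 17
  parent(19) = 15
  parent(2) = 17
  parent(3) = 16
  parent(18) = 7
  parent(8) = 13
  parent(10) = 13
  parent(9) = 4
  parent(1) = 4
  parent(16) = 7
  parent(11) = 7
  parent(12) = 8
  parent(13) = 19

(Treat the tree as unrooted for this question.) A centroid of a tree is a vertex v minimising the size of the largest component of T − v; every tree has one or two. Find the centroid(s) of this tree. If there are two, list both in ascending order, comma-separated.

Delete 7: the remaining components have sizes 7, 6, 3, 1, 1. Max 7 ≤ 9, so 7 is a centroid.
No neighbour of 7 does as well, so 7 is the unique centroid.

7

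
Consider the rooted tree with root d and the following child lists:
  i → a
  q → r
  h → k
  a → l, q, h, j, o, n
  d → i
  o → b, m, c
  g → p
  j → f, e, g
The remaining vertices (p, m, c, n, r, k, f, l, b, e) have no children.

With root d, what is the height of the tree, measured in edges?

5

The longest root-to-leaf path is d–i–a–j–g–p (5 edges).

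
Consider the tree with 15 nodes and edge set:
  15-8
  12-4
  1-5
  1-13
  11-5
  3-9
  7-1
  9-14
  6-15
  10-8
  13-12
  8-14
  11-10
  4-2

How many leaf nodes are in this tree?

4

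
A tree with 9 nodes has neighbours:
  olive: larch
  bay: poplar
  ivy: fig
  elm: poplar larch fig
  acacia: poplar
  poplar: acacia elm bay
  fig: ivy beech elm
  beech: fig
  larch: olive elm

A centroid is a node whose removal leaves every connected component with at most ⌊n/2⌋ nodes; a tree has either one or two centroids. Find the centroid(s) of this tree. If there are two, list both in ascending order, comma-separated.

Delete elm: the remaining components have sizes 3, 3, 2. Max 3 ≤ 4, so elm is a centroid.
Every other node leaves some component of size > 4, so the centroid is unique.

elm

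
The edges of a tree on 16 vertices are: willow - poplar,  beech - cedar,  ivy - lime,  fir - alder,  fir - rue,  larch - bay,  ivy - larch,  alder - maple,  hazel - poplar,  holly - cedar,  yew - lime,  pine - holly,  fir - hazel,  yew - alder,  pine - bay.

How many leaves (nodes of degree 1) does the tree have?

4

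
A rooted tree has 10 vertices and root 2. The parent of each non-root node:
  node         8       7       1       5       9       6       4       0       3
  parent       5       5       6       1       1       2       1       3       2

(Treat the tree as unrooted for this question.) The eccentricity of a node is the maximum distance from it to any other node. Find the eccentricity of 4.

5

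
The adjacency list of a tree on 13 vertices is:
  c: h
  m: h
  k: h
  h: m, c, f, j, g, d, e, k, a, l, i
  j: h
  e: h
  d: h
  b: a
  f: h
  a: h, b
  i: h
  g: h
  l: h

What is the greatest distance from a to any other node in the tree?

2

Distances from a peak at 2, attained at c (j, m, k, f, d, i, e, l, g also at distance 2).
a-h-c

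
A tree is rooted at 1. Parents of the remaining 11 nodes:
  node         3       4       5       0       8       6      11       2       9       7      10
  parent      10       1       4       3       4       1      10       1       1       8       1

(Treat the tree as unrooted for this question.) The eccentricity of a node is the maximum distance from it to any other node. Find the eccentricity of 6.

4

Distances from 6 peak at 4, attained at 7 (0 also at distance 4).
6–1–4–8–7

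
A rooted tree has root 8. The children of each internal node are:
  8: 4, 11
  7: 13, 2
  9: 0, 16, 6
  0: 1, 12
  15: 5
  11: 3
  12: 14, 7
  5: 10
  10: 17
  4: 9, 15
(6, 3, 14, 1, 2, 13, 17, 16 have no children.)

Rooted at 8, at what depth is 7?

8 – 4 – 9 – 0 – 12 – 7 — 5 edges.

5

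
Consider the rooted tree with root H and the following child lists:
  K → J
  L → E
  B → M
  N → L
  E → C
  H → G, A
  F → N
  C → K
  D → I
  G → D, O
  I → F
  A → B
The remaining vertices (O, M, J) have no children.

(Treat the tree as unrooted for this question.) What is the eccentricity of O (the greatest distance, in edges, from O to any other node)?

A farthest node from O is J.
The path O – G – D – I – F – N – L – E – C – K – J has 10 edges.

10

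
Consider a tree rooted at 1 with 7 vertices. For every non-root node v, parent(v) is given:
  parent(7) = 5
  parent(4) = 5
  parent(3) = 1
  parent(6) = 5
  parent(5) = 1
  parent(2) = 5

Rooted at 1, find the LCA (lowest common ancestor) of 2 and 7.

Ancestors of 2 (toward the root): 2, 5, 1.
Ancestors of 7: 7, 5, 1.
The deepest node appearing in both lists is 5.

5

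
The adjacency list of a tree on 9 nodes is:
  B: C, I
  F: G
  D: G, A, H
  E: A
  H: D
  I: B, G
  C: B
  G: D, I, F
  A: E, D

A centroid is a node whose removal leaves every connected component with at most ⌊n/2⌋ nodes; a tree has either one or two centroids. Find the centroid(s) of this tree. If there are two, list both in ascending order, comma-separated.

G

Delete G: the remaining components have sizes 4, 3, 1. Max 4 ≤ 4, so G is a centroid.
Every other node leaves some component of size > 4, so the centroid is unique.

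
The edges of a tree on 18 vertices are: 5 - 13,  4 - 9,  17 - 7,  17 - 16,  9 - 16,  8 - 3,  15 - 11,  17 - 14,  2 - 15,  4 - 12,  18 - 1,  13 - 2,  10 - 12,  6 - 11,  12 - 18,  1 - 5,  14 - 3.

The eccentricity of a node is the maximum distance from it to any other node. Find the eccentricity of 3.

14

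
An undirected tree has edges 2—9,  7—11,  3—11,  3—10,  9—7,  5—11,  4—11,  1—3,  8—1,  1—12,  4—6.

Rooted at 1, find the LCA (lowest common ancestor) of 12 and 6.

Ancestors of 12 (toward the root): 12, 1.
Ancestors of 6: 6, 4, 11, 3, 1.
The deepest node appearing in both lists is 1.

1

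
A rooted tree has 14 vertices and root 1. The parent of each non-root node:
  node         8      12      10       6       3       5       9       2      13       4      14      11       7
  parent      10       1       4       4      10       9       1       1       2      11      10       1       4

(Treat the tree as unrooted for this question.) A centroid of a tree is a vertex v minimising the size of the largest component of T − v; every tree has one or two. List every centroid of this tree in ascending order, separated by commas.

4, 11

If 11 is removed the pieces have sizes 7, 6, all ≤ ⌊14/2⌋ = 7.
Its neighbour 4 also leaves a largest component of size 7, so both are centroids.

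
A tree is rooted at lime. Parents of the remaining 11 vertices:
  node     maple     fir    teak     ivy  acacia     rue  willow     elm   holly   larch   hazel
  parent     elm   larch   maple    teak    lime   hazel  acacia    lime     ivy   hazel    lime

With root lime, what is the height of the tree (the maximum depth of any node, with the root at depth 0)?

holly sits deepest: lime–elm–maple–teak–ivy–holly — 5 edges from the root.

5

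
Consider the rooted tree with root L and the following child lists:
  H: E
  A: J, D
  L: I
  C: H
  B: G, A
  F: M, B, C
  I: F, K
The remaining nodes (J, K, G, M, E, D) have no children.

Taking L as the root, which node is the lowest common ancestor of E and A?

Path E→root: E H C F I L; path A→root: A B F I L.
First common node: F.

F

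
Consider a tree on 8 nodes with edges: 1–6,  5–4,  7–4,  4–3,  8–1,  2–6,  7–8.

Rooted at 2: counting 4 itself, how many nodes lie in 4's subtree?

3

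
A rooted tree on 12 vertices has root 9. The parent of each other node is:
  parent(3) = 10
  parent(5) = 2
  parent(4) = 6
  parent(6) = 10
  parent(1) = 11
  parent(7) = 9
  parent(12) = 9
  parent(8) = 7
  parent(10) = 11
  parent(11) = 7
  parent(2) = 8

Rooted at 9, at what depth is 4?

5

Climbing from 4 to the root: 4–6–10–11–7–9. That's 5 steps.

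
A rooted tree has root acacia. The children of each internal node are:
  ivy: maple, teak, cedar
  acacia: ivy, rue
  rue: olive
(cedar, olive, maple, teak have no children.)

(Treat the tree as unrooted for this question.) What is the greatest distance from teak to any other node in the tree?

Distances from teak peak at 4, attained at olive.
teak – ivy – acacia – rue – olive

4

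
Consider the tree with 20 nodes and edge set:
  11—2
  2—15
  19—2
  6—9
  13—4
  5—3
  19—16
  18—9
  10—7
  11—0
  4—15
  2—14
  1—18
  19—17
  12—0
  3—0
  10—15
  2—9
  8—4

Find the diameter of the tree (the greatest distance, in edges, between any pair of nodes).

7

A longest path is 5 – 3 – 0 – 11 – 2 – 9 – 18 – 1, with 7 edges.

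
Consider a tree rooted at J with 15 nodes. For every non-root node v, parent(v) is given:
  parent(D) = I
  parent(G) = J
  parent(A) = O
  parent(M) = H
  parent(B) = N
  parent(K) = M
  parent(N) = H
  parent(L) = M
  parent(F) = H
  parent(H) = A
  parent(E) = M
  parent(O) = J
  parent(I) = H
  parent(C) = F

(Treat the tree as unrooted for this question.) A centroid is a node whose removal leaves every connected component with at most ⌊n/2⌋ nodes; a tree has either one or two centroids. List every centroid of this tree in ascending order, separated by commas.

H

Removing H splits the tree into components of sizes 4, 4, 2, 2, 2; the largest is 4 ≤ ⌊15/2⌋ = 7.
Every other node leaves some component of size > 7, so the centroid is unique.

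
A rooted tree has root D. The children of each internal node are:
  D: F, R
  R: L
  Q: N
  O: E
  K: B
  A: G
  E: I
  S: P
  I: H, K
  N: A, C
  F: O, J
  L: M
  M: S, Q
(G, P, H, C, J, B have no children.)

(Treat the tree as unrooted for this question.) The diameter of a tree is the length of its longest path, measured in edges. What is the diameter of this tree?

13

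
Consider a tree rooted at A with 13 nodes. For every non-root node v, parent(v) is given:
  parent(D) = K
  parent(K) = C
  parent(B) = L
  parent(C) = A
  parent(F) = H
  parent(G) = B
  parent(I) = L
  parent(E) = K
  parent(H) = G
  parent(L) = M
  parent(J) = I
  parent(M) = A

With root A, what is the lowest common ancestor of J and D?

Path J→root: J I L M A; path D→root: D K C A.
First common node: A.

A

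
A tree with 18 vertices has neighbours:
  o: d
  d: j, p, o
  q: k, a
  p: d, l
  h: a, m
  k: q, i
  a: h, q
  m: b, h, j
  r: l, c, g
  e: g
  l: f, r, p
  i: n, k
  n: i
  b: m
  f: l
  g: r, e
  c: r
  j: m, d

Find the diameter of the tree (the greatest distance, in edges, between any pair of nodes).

BFS from e reaches n last, at distance 13; BFS from n confirms no node is farther.
Path: e – g – r – l – p – d – j – m – h – a – q – k – i – n.

13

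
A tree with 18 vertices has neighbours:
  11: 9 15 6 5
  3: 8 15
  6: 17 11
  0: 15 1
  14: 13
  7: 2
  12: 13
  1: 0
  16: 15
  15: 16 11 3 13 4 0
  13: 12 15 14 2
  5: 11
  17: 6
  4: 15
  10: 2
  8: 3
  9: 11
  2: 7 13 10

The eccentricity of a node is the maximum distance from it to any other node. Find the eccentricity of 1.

The node farthest from 1 is 17 (10, 7 also at distance 5), via 1 – 0 – 15 – 11 – 6 – 17 — 5 edges.

5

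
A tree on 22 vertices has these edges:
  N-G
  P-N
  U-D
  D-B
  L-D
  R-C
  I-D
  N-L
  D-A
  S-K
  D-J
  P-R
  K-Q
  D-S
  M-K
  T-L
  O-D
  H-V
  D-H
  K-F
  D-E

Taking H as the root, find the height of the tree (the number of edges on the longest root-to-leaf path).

6

A deepest node is C, reached by H → D → L → N → P → R → C.
That path has 6 edges, so the height is 6.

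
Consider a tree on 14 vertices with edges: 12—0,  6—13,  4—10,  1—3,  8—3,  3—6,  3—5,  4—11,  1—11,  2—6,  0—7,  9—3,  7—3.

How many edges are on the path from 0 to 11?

4

0–7–3–1–11: 4 edges.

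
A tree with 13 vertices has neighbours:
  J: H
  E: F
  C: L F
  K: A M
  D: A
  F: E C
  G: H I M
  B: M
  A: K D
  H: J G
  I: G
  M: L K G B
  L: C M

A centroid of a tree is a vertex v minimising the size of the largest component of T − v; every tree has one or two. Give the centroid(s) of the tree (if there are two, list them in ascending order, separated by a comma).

If M is removed the pieces have sizes 4, 4, 3, 1, all ≤ ⌊13/2⌋ = 6.
Every other node leaves some component of size > 6, so the centroid is unique.

M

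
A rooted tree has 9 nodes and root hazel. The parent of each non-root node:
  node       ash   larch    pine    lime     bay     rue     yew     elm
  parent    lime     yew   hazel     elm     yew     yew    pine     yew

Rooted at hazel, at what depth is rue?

hazel → pine → yew → rue — 3 edges.

3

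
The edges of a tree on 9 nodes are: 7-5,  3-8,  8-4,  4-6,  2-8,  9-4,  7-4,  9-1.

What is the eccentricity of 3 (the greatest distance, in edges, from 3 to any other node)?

The node farthest from 3 is 5 (1 also at distance 4), via 3 – 8 – 4 – 7 – 5 — 4 edges.

4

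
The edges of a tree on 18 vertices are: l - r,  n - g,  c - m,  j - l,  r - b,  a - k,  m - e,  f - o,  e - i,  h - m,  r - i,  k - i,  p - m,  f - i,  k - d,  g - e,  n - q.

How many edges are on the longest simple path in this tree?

BFS from j reaches q last, at distance 7; BFS from q confirms no node is farther.
Path: j – l – r – i – e – g – n – q.

7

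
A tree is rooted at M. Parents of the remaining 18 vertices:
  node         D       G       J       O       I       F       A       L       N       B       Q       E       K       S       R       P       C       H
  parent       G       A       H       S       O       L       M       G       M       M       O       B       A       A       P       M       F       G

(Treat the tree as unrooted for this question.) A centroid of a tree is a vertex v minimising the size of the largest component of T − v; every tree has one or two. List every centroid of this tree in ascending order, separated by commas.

A

If A is removed the pieces have sizes 7, 6, 4, 1, all ≤ ⌊19/2⌋ = 9.
Every other node leaves some component of size > 9, so the centroid is unique.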